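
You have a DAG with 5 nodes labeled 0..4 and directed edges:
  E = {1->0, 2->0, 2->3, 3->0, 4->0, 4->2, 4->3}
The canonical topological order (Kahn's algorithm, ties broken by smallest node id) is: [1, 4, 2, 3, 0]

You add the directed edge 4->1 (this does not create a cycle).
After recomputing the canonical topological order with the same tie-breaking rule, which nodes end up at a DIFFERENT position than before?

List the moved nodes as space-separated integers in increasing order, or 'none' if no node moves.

Answer: 1 4

Derivation:
Old toposort: [1, 4, 2, 3, 0]
Added edge 4->1
Recompute Kahn (smallest-id tiebreak):
  initial in-degrees: [4, 1, 1, 2, 0]
  ready (indeg=0): [4]
  pop 4: indeg[0]->3; indeg[1]->0; indeg[2]->0; indeg[3]->1 | ready=[1, 2] | order so far=[4]
  pop 1: indeg[0]->2 | ready=[2] | order so far=[4, 1]
  pop 2: indeg[0]->1; indeg[3]->0 | ready=[3] | order so far=[4, 1, 2]
  pop 3: indeg[0]->0 | ready=[0] | order so far=[4, 1, 2, 3]
  pop 0: no out-edges | ready=[] | order so far=[4, 1, 2, 3, 0]
New canonical toposort: [4, 1, 2, 3, 0]
Compare positions:
  Node 0: index 4 -> 4 (same)
  Node 1: index 0 -> 1 (moved)
  Node 2: index 2 -> 2 (same)
  Node 3: index 3 -> 3 (same)
  Node 4: index 1 -> 0 (moved)
Nodes that changed position: 1 4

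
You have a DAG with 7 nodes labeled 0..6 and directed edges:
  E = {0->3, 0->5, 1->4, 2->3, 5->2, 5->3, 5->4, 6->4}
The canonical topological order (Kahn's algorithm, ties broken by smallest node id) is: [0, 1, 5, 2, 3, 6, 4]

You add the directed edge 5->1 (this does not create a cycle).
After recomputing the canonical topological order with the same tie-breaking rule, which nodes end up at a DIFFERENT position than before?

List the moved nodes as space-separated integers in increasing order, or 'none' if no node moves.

Old toposort: [0, 1, 5, 2, 3, 6, 4]
Added edge 5->1
Recompute Kahn (smallest-id tiebreak):
  initial in-degrees: [0, 1, 1, 3, 3, 1, 0]
  ready (indeg=0): [0, 6]
  pop 0: indeg[3]->2; indeg[5]->0 | ready=[5, 6] | order so far=[0]
  pop 5: indeg[1]->0; indeg[2]->0; indeg[3]->1; indeg[4]->2 | ready=[1, 2, 6] | order so far=[0, 5]
  pop 1: indeg[4]->1 | ready=[2, 6] | order so far=[0, 5, 1]
  pop 2: indeg[3]->0 | ready=[3, 6] | order so far=[0, 5, 1, 2]
  pop 3: no out-edges | ready=[6] | order so far=[0, 5, 1, 2, 3]
  pop 6: indeg[4]->0 | ready=[4] | order so far=[0, 5, 1, 2, 3, 6]
  pop 4: no out-edges | ready=[] | order so far=[0, 5, 1, 2, 3, 6, 4]
New canonical toposort: [0, 5, 1, 2, 3, 6, 4]
Compare positions:
  Node 0: index 0 -> 0 (same)
  Node 1: index 1 -> 2 (moved)
  Node 2: index 3 -> 3 (same)
  Node 3: index 4 -> 4 (same)
  Node 4: index 6 -> 6 (same)
  Node 5: index 2 -> 1 (moved)
  Node 6: index 5 -> 5 (same)
Nodes that changed position: 1 5

Answer: 1 5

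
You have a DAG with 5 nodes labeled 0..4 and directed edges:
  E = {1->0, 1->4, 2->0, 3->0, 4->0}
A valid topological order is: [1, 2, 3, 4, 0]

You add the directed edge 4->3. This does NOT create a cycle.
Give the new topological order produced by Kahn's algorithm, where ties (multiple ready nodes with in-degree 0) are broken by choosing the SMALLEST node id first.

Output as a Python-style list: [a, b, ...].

Answer: [1, 2, 4, 3, 0]

Derivation:
Old toposort: [1, 2, 3, 4, 0]
Added edge: 4->3
Position of 4 (3) > position of 3 (2). Must reorder: 4 must now come before 3.
Run Kahn's algorithm (break ties by smallest node id):
  initial in-degrees: [4, 0, 0, 1, 1]
  ready (indeg=0): [1, 2]
  pop 1: indeg[0]->3; indeg[4]->0 | ready=[2, 4] | order so far=[1]
  pop 2: indeg[0]->2 | ready=[4] | order so far=[1, 2]
  pop 4: indeg[0]->1; indeg[3]->0 | ready=[3] | order so far=[1, 2, 4]
  pop 3: indeg[0]->0 | ready=[0] | order so far=[1, 2, 4, 3]
  pop 0: no out-edges | ready=[] | order so far=[1, 2, 4, 3, 0]
  Result: [1, 2, 4, 3, 0]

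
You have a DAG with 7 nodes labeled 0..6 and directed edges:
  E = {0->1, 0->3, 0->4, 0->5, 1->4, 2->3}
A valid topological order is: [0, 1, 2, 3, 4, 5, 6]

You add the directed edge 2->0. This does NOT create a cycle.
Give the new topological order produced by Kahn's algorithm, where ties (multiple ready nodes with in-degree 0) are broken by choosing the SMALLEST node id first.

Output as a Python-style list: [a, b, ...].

Old toposort: [0, 1, 2, 3, 4, 5, 6]
Added edge: 2->0
Position of 2 (2) > position of 0 (0). Must reorder: 2 must now come before 0.
Run Kahn's algorithm (break ties by smallest node id):
  initial in-degrees: [1, 1, 0, 2, 2, 1, 0]
  ready (indeg=0): [2, 6]
  pop 2: indeg[0]->0; indeg[3]->1 | ready=[0, 6] | order so far=[2]
  pop 0: indeg[1]->0; indeg[3]->0; indeg[4]->1; indeg[5]->0 | ready=[1, 3, 5, 6] | order so far=[2, 0]
  pop 1: indeg[4]->0 | ready=[3, 4, 5, 6] | order so far=[2, 0, 1]
  pop 3: no out-edges | ready=[4, 5, 6] | order so far=[2, 0, 1, 3]
  pop 4: no out-edges | ready=[5, 6] | order so far=[2, 0, 1, 3, 4]
  pop 5: no out-edges | ready=[6] | order so far=[2, 0, 1, 3, 4, 5]
  pop 6: no out-edges | ready=[] | order so far=[2, 0, 1, 3, 4, 5, 6]
  Result: [2, 0, 1, 3, 4, 5, 6]

Answer: [2, 0, 1, 3, 4, 5, 6]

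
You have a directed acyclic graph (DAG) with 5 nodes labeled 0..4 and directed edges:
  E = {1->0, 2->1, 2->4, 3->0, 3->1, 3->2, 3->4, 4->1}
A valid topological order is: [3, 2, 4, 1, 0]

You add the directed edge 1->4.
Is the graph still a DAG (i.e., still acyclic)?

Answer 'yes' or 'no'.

Given toposort: [3, 2, 4, 1, 0]
Position of 1: index 3; position of 4: index 2
New edge 1->4: backward (u after v in old order)
Backward edge: old toposort is now invalid. Check if this creates a cycle.
Does 4 already reach 1? Reachable from 4: [0, 1, 4]. YES -> cycle!
Still a DAG? no

Answer: no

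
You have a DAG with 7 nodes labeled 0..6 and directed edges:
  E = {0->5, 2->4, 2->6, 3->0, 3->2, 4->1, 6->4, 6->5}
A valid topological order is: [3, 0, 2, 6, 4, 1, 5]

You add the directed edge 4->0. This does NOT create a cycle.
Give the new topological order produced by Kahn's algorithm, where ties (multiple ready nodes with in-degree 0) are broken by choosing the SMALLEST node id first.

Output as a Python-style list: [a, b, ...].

Old toposort: [3, 0, 2, 6, 4, 1, 5]
Added edge: 4->0
Position of 4 (4) > position of 0 (1). Must reorder: 4 must now come before 0.
Run Kahn's algorithm (break ties by smallest node id):
  initial in-degrees: [2, 1, 1, 0, 2, 2, 1]
  ready (indeg=0): [3]
  pop 3: indeg[0]->1; indeg[2]->0 | ready=[2] | order so far=[3]
  pop 2: indeg[4]->1; indeg[6]->0 | ready=[6] | order so far=[3, 2]
  pop 6: indeg[4]->0; indeg[5]->1 | ready=[4] | order so far=[3, 2, 6]
  pop 4: indeg[0]->0; indeg[1]->0 | ready=[0, 1] | order so far=[3, 2, 6, 4]
  pop 0: indeg[5]->0 | ready=[1, 5] | order so far=[3, 2, 6, 4, 0]
  pop 1: no out-edges | ready=[5] | order so far=[3, 2, 6, 4, 0, 1]
  pop 5: no out-edges | ready=[] | order so far=[3, 2, 6, 4, 0, 1, 5]
  Result: [3, 2, 6, 4, 0, 1, 5]

Answer: [3, 2, 6, 4, 0, 1, 5]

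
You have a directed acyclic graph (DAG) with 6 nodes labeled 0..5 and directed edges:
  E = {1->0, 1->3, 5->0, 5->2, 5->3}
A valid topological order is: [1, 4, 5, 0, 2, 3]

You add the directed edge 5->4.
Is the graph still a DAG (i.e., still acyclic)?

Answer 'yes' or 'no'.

Answer: yes

Derivation:
Given toposort: [1, 4, 5, 0, 2, 3]
Position of 5: index 2; position of 4: index 1
New edge 5->4: backward (u after v in old order)
Backward edge: old toposort is now invalid. Check if this creates a cycle.
Does 4 already reach 5? Reachable from 4: [4]. NO -> still a DAG (reorder needed).
Still a DAG? yes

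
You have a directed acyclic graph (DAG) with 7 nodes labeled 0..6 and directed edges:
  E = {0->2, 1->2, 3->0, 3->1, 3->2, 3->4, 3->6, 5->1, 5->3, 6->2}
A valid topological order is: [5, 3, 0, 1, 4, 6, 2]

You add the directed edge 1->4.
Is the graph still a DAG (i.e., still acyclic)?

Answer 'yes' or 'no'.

Given toposort: [5, 3, 0, 1, 4, 6, 2]
Position of 1: index 3; position of 4: index 4
New edge 1->4: forward
Forward edge: respects the existing order. Still a DAG, same toposort still valid.
Still a DAG? yes

Answer: yes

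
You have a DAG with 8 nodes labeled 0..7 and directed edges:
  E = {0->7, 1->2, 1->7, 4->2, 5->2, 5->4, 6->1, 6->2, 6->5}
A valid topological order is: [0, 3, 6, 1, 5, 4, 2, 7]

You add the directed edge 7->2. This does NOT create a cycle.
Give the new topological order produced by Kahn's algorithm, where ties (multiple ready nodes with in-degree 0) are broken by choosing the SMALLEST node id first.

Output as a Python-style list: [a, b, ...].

Old toposort: [0, 3, 6, 1, 5, 4, 2, 7]
Added edge: 7->2
Position of 7 (7) > position of 2 (6). Must reorder: 7 must now come before 2.
Run Kahn's algorithm (break ties by smallest node id):
  initial in-degrees: [0, 1, 5, 0, 1, 1, 0, 2]
  ready (indeg=0): [0, 3, 6]
  pop 0: indeg[7]->1 | ready=[3, 6] | order so far=[0]
  pop 3: no out-edges | ready=[6] | order so far=[0, 3]
  pop 6: indeg[1]->0; indeg[2]->4; indeg[5]->0 | ready=[1, 5] | order so far=[0, 3, 6]
  pop 1: indeg[2]->3; indeg[7]->0 | ready=[5, 7] | order so far=[0, 3, 6, 1]
  pop 5: indeg[2]->2; indeg[4]->0 | ready=[4, 7] | order so far=[0, 3, 6, 1, 5]
  pop 4: indeg[2]->1 | ready=[7] | order so far=[0, 3, 6, 1, 5, 4]
  pop 7: indeg[2]->0 | ready=[2] | order so far=[0, 3, 6, 1, 5, 4, 7]
  pop 2: no out-edges | ready=[] | order so far=[0, 3, 6, 1, 5, 4, 7, 2]
  Result: [0, 3, 6, 1, 5, 4, 7, 2]

Answer: [0, 3, 6, 1, 5, 4, 7, 2]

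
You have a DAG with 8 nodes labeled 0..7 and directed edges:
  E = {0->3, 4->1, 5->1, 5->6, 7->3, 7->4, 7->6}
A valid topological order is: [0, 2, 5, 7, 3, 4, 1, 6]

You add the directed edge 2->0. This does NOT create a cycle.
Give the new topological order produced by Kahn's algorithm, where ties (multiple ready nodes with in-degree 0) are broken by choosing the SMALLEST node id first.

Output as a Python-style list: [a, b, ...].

Old toposort: [0, 2, 5, 7, 3, 4, 1, 6]
Added edge: 2->0
Position of 2 (1) > position of 0 (0). Must reorder: 2 must now come before 0.
Run Kahn's algorithm (break ties by smallest node id):
  initial in-degrees: [1, 2, 0, 2, 1, 0, 2, 0]
  ready (indeg=0): [2, 5, 7]
  pop 2: indeg[0]->0 | ready=[0, 5, 7] | order so far=[2]
  pop 0: indeg[3]->1 | ready=[5, 7] | order so far=[2, 0]
  pop 5: indeg[1]->1; indeg[6]->1 | ready=[7] | order so far=[2, 0, 5]
  pop 7: indeg[3]->0; indeg[4]->0; indeg[6]->0 | ready=[3, 4, 6] | order so far=[2, 0, 5, 7]
  pop 3: no out-edges | ready=[4, 6] | order so far=[2, 0, 5, 7, 3]
  pop 4: indeg[1]->0 | ready=[1, 6] | order so far=[2, 0, 5, 7, 3, 4]
  pop 1: no out-edges | ready=[6] | order so far=[2, 0, 5, 7, 3, 4, 1]
  pop 6: no out-edges | ready=[] | order so far=[2, 0, 5, 7, 3, 4, 1, 6]
  Result: [2, 0, 5, 7, 3, 4, 1, 6]

Answer: [2, 0, 5, 7, 3, 4, 1, 6]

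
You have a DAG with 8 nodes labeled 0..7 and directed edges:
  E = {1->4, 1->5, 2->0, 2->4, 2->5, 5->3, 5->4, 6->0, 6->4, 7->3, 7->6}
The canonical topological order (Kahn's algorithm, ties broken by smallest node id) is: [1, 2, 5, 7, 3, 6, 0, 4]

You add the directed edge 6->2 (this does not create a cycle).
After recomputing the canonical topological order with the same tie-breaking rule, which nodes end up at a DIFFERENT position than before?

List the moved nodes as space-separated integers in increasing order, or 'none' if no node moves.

Answer: 0 2 3 5 6 7

Derivation:
Old toposort: [1, 2, 5, 7, 3, 6, 0, 4]
Added edge 6->2
Recompute Kahn (smallest-id tiebreak):
  initial in-degrees: [2, 0, 1, 2, 4, 2, 1, 0]
  ready (indeg=0): [1, 7]
  pop 1: indeg[4]->3; indeg[5]->1 | ready=[7] | order so far=[1]
  pop 7: indeg[3]->1; indeg[6]->0 | ready=[6] | order so far=[1, 7]
  pop 6: indeg[0]->1; indeg[2]->0; indeg[4]->2 | ready=[2] | order so far=[1, 7, 6]
  pop 2: indeg[0]->0; indeg[4]->1; indeg[5]->0 | ready=[0, 5] | order so far=[1, 7, 6, 2]
  pop 0: no out-edges | ready=[5] | order so far=[1, 7, 6, 2, 0]
  pop 5: indeg[3]->0; indeg[4]->0 | ready=[3, 4] | order so far=[1, 7, 6, 2, 0, 5]
  pop 3: no out-edges | ready=[4] | order so far=[1, 7, 6, 2, 0, 5, 3]
  pop 4: no out-edges | ready=[] | order so far=[1, 7, 6, 2, 0, 5, 3, 4]
New canonical toposort: [1, 7, 6, 2, 0, 5, 3, 4]
Compare positions:
  Node 0: index 6 -> 4 (moved)
  Node 1: index 0 -> 0 (same)
  Node 2: index 1 -> 3 (moved)
  Node 3: index 4 -> 6 (moved)
  Node 4: index 7 -> 7 (same)
  Node 5: index 2 -> 5 (moved)
  Node 6: index 5 -> 2 (moved)
  Node 7: index 3 -> 1 (moved)
Nodes that changed position: 0 2 3 5 6 7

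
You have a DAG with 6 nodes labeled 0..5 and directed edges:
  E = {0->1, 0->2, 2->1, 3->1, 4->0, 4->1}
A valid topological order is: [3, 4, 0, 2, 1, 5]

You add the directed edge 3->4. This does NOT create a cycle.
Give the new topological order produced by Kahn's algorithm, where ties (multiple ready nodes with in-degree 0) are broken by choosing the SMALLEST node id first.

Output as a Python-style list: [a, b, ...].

Answer: [3, 4, 0, 2, 1, 5]

Derivation:
Old toposort: [3, 4, 0, 2, 1, 5]
Added edge: 3->4
Position of 3 (0) < position of 4 (1). Old order still valid.
Run Kahn's algorithm (break ties by smallest node id):
  initial in-degrees: [1, 4, 1, 0, 1, 0]
  ready (indeg=0): [3, 5]
  pop 3: indeg[1]->3; indeg[4]->0 | ready=[4, 5] | order so far=[3]
  pop 4: indeg[0]->0; indeg[1]->2 | ready=[0, 5] | order so far=[3, 4]
  pop 0: indeg[1]->1; indeg[2]->0 | ready=[2, 5] | order so far=[3, 4, 0]
  pop 2: indeg[1]->0 | ready=[1, 5] | order so far=[3, 4, 0, 2]
  pop 1: no out-edges | ready=[5] | order so far=[3, 4, 0, 2, 1]
  pop 5: no out-edges | ready=[] | order so far=[3, 4, 0, 2, 1, 5]
  Result: [3, 4, 0, 2, 1, 5]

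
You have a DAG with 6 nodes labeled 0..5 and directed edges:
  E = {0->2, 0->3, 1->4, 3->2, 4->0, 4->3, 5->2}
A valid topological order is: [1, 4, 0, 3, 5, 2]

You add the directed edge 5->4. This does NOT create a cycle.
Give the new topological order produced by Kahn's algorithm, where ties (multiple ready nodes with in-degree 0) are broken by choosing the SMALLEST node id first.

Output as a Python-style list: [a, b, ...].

Old toposort: [1, 4, 0, 3, 5, 2]
Added edge: 5->4
Position of 5 (4) > position of 4 (1). Must reorder: 5 must now come before 4.
Run Kahn's algorithm (break ties by smallest node id):
  initial in-degrees: [1, 0, 3, 2, 2, 0]
  ready (indeg=0): [1, 5]
  pop 1: indeg[4]->1 | ready=[5] | order so far=[1]
  pop 5: indeg[2]->2; indeg[4]->0 | ready=[4] | order so far=[1, 5]
  pop 4: indeg[0]->0; indeg[3]->1 | ready=[0] | order so far=[1, 5, 4]
  pop 0: indeg[2]->1; indeg[3]->0 | ready=[3] | order so far=[1, 5, 4, 0]
  pop 3: indeg[2]->0 | ready=[2] | order so far=[1, 5, 4, 0, 3]
  pop 2: no out-edges | ready=[] | order so far=[1, 5, 4, 0, 3, 2]
  Result: [1, 5, 4, 0, 3, 2]

Answer: [1, 5, 4, 0, 3, 2]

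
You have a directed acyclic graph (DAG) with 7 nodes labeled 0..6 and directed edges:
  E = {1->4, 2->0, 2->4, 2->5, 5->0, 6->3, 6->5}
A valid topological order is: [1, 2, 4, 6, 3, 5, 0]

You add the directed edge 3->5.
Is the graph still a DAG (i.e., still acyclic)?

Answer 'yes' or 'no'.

Answer: yes

Derivation:
Given toposort: [1, 2, 4, 6, 3, 5, 0]
Position of 3: index 4; position of 5: index 5
New edge 3->5: forward
Forward edge: respects the existing order. Still a DAG, same toposort still valid.
Still a DAG? yes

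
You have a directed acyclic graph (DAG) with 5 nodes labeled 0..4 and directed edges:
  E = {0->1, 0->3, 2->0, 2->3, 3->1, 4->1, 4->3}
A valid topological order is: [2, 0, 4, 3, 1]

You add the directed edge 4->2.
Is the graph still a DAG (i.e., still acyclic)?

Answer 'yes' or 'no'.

Given toposort: [2, 0, 4, 3, 1]
Position of 4: index 2; position of 2: index 0
New edge 4->2: backward (u after v in old order)
Backward edge: old toposort is now invalid. Check if this creates a cycle.
Does 2 already reach 4? Reachable from 2: [0, 1, 2, 3]. NO -> still a DAG (reorder needed).
Still a DAG? yes

Answer: yes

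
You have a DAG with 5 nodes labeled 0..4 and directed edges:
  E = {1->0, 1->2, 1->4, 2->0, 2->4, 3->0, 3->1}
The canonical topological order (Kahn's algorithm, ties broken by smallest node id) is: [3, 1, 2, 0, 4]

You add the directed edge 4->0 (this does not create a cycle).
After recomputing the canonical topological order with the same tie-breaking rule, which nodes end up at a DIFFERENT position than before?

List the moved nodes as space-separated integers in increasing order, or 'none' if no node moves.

Old toposort: [3, 1, 2, 0, 4]
Added edge 4->0
Recompute Kahn (smallest-id tiebreak):
  initial in-degrees: [4, 1, 1, 0, 2]
  ready (indeg=0): [3]
  pop 3: indeg[0]->3; indeg[1]->0 | ready=[1] | order so far=[3]
  pop 1: indeg[0]->2; indeg[2]->0; indeg[4]->1 | ready=[2] | order so far=[3, 1]
  pop 2: indeg[0]->1; indeg[4]->0 | ready=[4] | order so far=[3, 1, 2]
  pop 4: indeg[0]->0 | ready=[0] | order so far=[3, 1, 2, 4]
  pop 0: no out-edges | ready=[] | order so far=[3, 1, 2, 4, 0]
New canonical toposort: [3, 1, 2, 4, 0]
Compare positions:
  Node 0: index 3 -> 4 (moved)
  Node 1: index 1 -> 1 (same)
  Node 2: index 2 -> 2 (same)
  Node 3: index 0 -> 0 (same)
  Node 4: index 4 -> 3 (moved)
Nodes that changed position: 0 4

Answer: 0 4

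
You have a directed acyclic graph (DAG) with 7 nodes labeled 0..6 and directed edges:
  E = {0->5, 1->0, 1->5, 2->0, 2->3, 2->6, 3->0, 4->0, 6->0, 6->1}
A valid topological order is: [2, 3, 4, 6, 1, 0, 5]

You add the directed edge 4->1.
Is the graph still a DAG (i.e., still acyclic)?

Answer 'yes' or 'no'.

Answer: yes

Derivation:
Given toposort: [2, 3, 4, 6, 1, 0, 5]
Position of 4: index 2; position of 1: index 4
New edge 4->1: forward
Forward edge: respects the existing order. Still a DAG, same toposort still valid.
Still a DAG? yes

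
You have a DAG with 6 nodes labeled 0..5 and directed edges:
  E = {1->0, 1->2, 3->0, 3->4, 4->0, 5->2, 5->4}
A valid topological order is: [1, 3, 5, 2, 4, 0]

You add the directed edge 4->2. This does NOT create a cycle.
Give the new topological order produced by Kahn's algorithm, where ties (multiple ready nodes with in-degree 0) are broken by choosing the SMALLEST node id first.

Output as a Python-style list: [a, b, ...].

Old toposort: [1, 3, 5, 2, 4, 0]
Added edge: 4->2
Position of 4 (4) > position of 2 (3). Must reorder: 4 must now come before 2.
Run Kahn's algorithm (break ties by smallest node id):
  initial in-degrees: [3, 0, 3, 0, 2, 0]
  ready (indeg=0): [1, 3, 5]
  pop 1: indeg[0]->2; indeg[2]->2 | ready=[3, 5] | order so far=[1]
  pop 3: indeg[0]->1; indeg[4]->1 | ready=[5] | order so far=[1, 3]
  pop 5: indeg[2]->1; indeg[4]->0 | ready=[4] | order so far=[1, 3, 5]
  pop 4: indeg[0]->0; indeg[2]->0 | ready=[0, 2] | order so far=[1, 3, 5, 4]
  pop 0: no out-edges | ready=[2] | order so far=[1, 3, 5, 4, 0]
  pop 2: no out-edges | ready=[] | order so far=[1, 3, 5, 4, 0, 2]
  Result: [1, 3, 5, 4, 0, 2]

Answer: [1, 3, 5, 4, 0, 2]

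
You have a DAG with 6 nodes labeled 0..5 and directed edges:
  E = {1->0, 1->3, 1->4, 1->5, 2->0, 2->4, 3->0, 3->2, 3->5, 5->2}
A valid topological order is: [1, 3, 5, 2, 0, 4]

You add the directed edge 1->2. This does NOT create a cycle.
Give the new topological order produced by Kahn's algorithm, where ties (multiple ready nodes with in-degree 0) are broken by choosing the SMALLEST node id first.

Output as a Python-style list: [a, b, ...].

Answer: [1, 3, 5, 2, 0, 4]

Derivation:
Old toposort: [1, 3, 5, 2, 0, 4]
Added edge: 1->2
Position of 1 (0) < position of 2 (3). Old order still valid.
Run Kahn's algorithm (break ties by smallest node id):
  initial in-degrees: [3, 0, 3, 1, 2, 2]
  ready (indeg=0): [1]
  pop 1: indeg[0]->2; indeg[2]->2; indeg[3]->0; indeg[4]->1; indeg[5]->1 | ready=[3] | order so far=[1]
  pop 3: indeg[0]->1; indeg[2]->1; indeg[5]->0 | ready=[5] | order so far=[1, 3]
  pop 5: indeg[2]->0 | ready=[2] | order so far=[1, 3, 5]
  pop 2: indeg[0]->0; indeg[4]->0 | ready=[0, 4] | order so far=[1, 3, 5, 2]
  pop 0: no out-edges | ready=[4] | order so far=[1, 3, 5, 2, 0]
  pop 4: no out-edges | ready=[] | order so far=[1, 3, 5, 2, 0, 4]
  Result: [1, 3, 5, 2, 0, 4]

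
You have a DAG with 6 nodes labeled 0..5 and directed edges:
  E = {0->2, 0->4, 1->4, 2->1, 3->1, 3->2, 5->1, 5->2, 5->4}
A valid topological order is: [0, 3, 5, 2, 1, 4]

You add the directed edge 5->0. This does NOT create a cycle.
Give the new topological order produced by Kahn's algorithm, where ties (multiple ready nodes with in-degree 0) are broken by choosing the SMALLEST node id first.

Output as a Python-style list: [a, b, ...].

Old toposort: [0, 3, 5, 2, 1, 4]
Added edge: 5->0
Position of 5 (2) > position of 0 (0). Must reorder: 5 must now come before 0.
Run Kahn's algorithm (break ties by smallest node id):
  initial in-degrees: [1, 3, 3, 0, 3, 0]
  ready (indeg=0): [3, 5]
  pop 3: indeg[1]->2; indeg[2]->2 | ready=[5] | order so far=[3]
  pop 5: indeg[0]->0; indeg[1]->1; indeg[2]->1; indeg[4]->2 | ready=[0] | order so far=[3, 5]
  pop 0: indeg[2]->0; indeg[4]->1 | ready=[2] | order so far=[3, 5, 0]
  pop 2: indeg[1]->0 | ready=[1] | order so far=[3, 5, 0, 2]
  pop 1: indeg[4]->0 | ready=[4] | order so far=[3, 5, 0, 2, 1]
  pop 4: no out-edges | ready=[] | order so far=[3, 5, 0, 2, 1, 4]
  Result: [3, 5, 0, 2, 1, 4]

Answer: [3, 5, 0, 2, 1, 4]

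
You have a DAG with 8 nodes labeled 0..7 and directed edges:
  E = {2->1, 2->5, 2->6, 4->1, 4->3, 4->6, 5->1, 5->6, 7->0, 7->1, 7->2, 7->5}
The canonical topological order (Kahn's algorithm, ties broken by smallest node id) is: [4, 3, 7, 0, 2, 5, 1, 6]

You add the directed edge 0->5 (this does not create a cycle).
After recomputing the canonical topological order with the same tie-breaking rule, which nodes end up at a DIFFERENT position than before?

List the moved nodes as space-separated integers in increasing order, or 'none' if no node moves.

Answer: none

Derivation:
Old toposort: [4, 3, 7, 0, 2, 5, 1, 6]
Added edge 0->5
Recompute Kahn (smallest-id tiebreak):
  initial in-degrees: [1, 4, 1, 1, 0, 3, 3, 0]
  ready (indeg=0): [4, 7]
  pop 4: indeg[1]->3; indeg[3]->0; indeg[6]->2 | ready=[3, 7] | order so far=[4]
  pop 3: no out-edges | ready=[7] | order so far=[4, 3]
  pop 7: indeg[0]->0; indeg[1]->2; indeg[2]->0; indeg[5]->2 | ready=[0, 2] | order so far=[4, 3, 7]
  pop 0: indeg[5]->1 | ready=[2] | order so far=[4, 3, 7, 0]
  pop 2: indeg[1]->1; indeg[5]->0; indeg[6]->1 | ready=[5] | order so far=[4, 3, 7, 0, 2]
  pop 5: indeg[1]->0; indeg[6]->0 | ready=[1, 6] | order so far=[4, 3, 7, 0, 2, 5]
  pop 1: no out-edges | ready=[6] | order so far=[4, 3, 7, 0, 2, 5, 1]
  pop 6: no out-edges | ready=[] | order so far=[4, 3, 7, 0, 2, 5, 1, 6]
New canonical toposort: [4, 3, 7, 0, 2, 5, 1, 6]
Compare positions:
  Node 0: index 3 -> 3 (same)
  Node 1: index 6 -> 6 (same)
  Node 2: index 4 -> 4 (same)
  Node 3: index 1 -> 1 (same)
  Node 4: index 0 -> 0 (same)
  Node 5: index 5 -> 5 (same)
  Node 6: index 7 -> 7 (same)
  Node 7: index 2 -> 2 (same)
Nodes that changed position: none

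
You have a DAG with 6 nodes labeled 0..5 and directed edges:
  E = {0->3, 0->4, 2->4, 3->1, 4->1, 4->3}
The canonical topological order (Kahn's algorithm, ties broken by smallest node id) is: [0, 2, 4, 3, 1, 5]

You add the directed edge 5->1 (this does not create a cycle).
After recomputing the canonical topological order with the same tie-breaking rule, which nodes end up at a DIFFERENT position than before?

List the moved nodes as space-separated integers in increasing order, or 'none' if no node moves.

Old toposort: [0, 2, 4, 3, 1, 5]
Added edge 5->1
Recompute Kahn (smallest-id tiebreak):
  initial in-degrees: [0, 3, 0, 2, 2, 0]
  ready (indeg=0): [0, 2, 5]
  pop 0: indeg[3]->1; indeg[4]->1 | ready=[2, 5] | order so far=[0]
  pop 2: indeg[4]->0 | ready=[4, 5] | order so far=[0, 2]
  pop 4: indeg[1]->2; indeg[3]->0 | ready=[3, 5] | order so far=[0, 2, 4]
  pop 3: indeg[1]->1 | ready=[5] | order so far=[0, 2, 4, 3]
  pop 5: indeg[1]->0 | ready=[1] | order so far=[0, 2, 4, 3, 5]
  pop 1: no out-edges | ready=[] | order so far=[0, 2, 4, 3, 5, 1]
New canonical toposort: [0, 2, 4, 3, 5, 1]
Compare positions:
  Node 0: index 0 -> 0 (same)
  Node 1: index 4 -> 5 (moved)
  Node 2: index 1 -> 1 (same)
  Node 3: index 3 -> 3 (same)
  Node 4: index 2 -> 2 (same)
  Node 5: index 5 -> 4 (moved)
Nodes that changed position: 1 5

Answer: 1 5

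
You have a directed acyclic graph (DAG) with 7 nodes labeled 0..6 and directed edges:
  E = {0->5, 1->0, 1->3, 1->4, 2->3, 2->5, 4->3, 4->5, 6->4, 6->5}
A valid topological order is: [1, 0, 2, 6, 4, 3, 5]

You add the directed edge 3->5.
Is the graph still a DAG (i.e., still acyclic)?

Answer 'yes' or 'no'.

Given toposort: [1, 0, 2, 6, 4, 3, 5]
Position of 3: index 5; position of 5: index 6
New edge 3->5: forward
Forward edge: respects the existing order. Still a DAG, same toposort still valid.
Still a DAG? yes

Answer: yes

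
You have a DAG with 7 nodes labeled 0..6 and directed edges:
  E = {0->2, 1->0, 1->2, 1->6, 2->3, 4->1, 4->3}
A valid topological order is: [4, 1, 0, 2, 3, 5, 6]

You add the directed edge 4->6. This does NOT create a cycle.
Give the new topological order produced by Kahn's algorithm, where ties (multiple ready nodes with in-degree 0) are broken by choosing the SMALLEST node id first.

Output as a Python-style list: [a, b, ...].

Answer: [4, 1, 0, 2, 3, 5, 6]

Derivation:
Old toposort: [4, 1, 0, 2, 3, 5, 6]
Added edge: 4->6
Position of 4 (0) < position of 6 (6). Old order still valid.
Run Kahn's algorithm (break ties by smallest node id):
  initial in-degrees: [1, 1, 2, 2, 0, 0, 2]
  ready (indeg=0): [4, 5]
  pop 4: indeg[1]->0; indeg[3]->1; indeg[6]->1 | ready=[1, 5] | order so far=[4]
  pop 1: indeg[0]->0; indeg[2]->1; indeg[6]->0 | ready=[0, 5, 6] | order so far=[4, 1]
  pop 0: indeg[2]->0 | ready=[2, 5, 6] | order so far=[4, 1, 0]
  pop 2: indeg[3]->0 | ready=[3, 5, 6] | order so far=[4, 1, 0, 2]
  pop 3: no out-edges | ready=[5, 6] | order so far=[4, 1, 0, 2, 3]
  pop 5: no out-edges | ready=[6] | order so far=[4, 1, 0, 2, 3, 5]
  pop 6: no out-edges | ready=[] | order so far=[4, 1, 0, 2, 3, 5, 6]
  Result: [4, 1, 0, 2, 3, 5, 6]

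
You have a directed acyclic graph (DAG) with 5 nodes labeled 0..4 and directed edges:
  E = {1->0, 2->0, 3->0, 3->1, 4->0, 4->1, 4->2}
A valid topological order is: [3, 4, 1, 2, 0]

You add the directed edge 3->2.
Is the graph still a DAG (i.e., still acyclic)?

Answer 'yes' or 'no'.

Given toposort: [3, 4, 1, 2, 0]
Position of 3: index 0; position of 2: index 3
New edge 3->2: forward
Forward edge: respects the existing order. Still a DAG, same toposort still valid.
Still a DAG? yes

Answer: yes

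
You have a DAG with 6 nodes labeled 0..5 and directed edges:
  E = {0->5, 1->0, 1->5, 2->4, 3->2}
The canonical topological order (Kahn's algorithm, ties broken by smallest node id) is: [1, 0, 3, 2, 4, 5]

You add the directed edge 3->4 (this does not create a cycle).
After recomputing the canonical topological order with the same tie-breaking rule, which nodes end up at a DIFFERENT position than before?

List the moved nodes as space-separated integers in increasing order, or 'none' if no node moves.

Answer: none

Derivation:
Old toposort: [1, 0, 3, 2, 4, 5]
Added edge 3->4
Recompute Kahn (smallest-id tiebreak):
  initial in-degrees: [1, 0, 1, 0, 2, 2]
  ready (indeg=0): [1, 3]
  pop 1: indeg[0]->0; indeg[5]->1 | ready=[0, 3] | order so far=[1]
  pop 0: indeg[5]->0 | ready=[3, 5] | order so far=[1, 0]
  pop 3: indeg[2]->0; indeg[4]->1 | ready=[2, 5] | order so far=[1, 0, 3]
  pop 2: indeg[4]->0 | ready=[4, 5] | order so far=[1, 0, 3, 2]
  pop 4: no out-edges | ready=[5] | order so far=[1, 0, 3, 2, 4]
  pop 5: no out-edges | ready=[] | order so far=[1, 0, 3, 2, 4, 5]
New canonical toposort: [1, 0, 3, 2, 4, 5]
Compare positions:
  Node 0: index 1 -> 1 (same)
  Node 1: index 0 -> 0 (same)
  Node 2: index 3 -> 3 (same)
  Node 3: index 2 -> 2 (same)
  Node 4: index 4 -> 4 (same)
  Node 5: index 5 -> 5 (same)
Nodes that changed position: none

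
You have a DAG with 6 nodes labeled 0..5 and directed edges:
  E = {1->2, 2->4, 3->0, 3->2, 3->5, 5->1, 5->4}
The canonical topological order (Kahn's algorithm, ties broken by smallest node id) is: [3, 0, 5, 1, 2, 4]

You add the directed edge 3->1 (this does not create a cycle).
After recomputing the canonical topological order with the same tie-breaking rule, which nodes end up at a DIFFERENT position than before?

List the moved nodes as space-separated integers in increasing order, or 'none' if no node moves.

Answer: none

Derivation:
Old toposort: [3, 0, 5, 1, 2, 4]
Added edge 3->1
Recompute Kahn (smallest-id tiebreak):
  initial in-degrees: [1, 2, 2, 0, 2, 1]
  ready (indeg=0): [3]
  pop 3: indeg[0]->0; indeg[1]->1; indeg[2]->1; indeg[5]->0 | ready=[0, 5] | order so far=[3]
  pop 0: no out-edges | ready=[5] | order so far=[3, 0]
  pop 5: indeg[1]->0; indeg[4]->1 | ready=[1] | order so far=[3, 0, 5]
  pop 1: indeg[2]->0 | ready=[2] | order so far=[3, 0, 5, 1]
  pop 2: indeg[4]->0 | ready=[4] | order so far=[3, 0, 5, 1, 2]
  pop 4: no out-edges | ready=[] | order so far=[3, 0, 5, 1, 2, 4]
New canonical toposort: [3, 0, 5, 1, 2, 4]
Compare positions:
  Node 0: index 1 -> 1 (same)
  Node 1: index 3 -> 3 (same)
  Node 2: index 4 -> 4 (same)
  Node 3: index 0 -> 0 (same)
  Node 4: index 5 -> 5 (same)
  Node 5: index 2 -> 2 (same)
Nodes that changed position: none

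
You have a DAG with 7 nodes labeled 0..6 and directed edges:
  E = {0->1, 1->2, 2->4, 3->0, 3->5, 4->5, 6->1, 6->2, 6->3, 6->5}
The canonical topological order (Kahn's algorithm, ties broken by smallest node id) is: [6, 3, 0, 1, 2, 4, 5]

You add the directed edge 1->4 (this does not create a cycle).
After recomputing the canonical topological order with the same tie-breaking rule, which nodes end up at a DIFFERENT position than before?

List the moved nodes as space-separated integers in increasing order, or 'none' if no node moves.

Old toposort: [6, 3, 0, 1, 2, 4, 5]
Added edge 1->4
Recompute Kahn (smallest-id tiebreak):
  initial in-degrees: [1, 2, 2, 1, 2, 3, 0]
  ready (indeg=0): [6]
  pop 6: indeg[1]->1; indeg[2]->1; indeg[3]->0; indeg[5]->2 | ready=[3] | order so far=[6]
  pop 3: indeg[0]->0; indeg[5]->1 | ready=[0] | order so far=[6, 3]
  pop 0: indeg[1]->0 | ready=[1] | order so far=[6, 3, 0]
  pop 1: indeg[2]->0; indeg[4]->1 | ready=[2] | order so far=[6, 3, 0, 1]
  pop 2: indeg[4]->0 | ready=[4] | order so far=[6, 3, 0, 1, 2]
  pop 4: indeg[5]->0 | ready=[5] | order so far=[6, 3, 0, 1, 2, 4]
  pop 5: no out-edges | ready=[] | order so far=[6, 3, 0, 1, 2, 4, 5]
New canonical toposort: [6, 3, 0, 1, 2, 4, 5]
Compare positions:
  Node 0: index 2 -> 2 (same)
  Node 1: index 3 -> 3 (same)
  Node 2: index 4 -> 4 (same)
  Node 3: index 1 -> 1 (same)
  Node 4: index 5 -> 5 (same)
  Node 5: index 6 -> 6 (same)
  Node 6: index 0 -> 0 (same)
Nodes that changed position: none

Answer: none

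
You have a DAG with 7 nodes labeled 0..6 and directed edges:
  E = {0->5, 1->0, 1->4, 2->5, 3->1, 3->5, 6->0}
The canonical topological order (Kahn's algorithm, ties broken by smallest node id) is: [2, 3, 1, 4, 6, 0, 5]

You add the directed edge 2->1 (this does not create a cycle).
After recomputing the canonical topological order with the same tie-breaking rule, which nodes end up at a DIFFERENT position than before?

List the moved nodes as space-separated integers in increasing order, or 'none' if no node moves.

Old toposort: [2, 3, 1, 4, 6, 0, 5]
Added edge 2->1
Recompute Kahn (smallest-id tiebreak):
  initial in-degrees: [2, 2, 0, 0, 1, 3, 0]
  ready (indeg=0): [2, 3, 6]
  pop 2: indeg[1]->1; indeg[5]->2 | ready=[3, 6] | order so far=[2]
  pop 3: indeg[1]->0; indeg[5]->1 | ready=[1, 6] | order so far=[2, 3]
  pop 1: indeg[0]->1; indeg[4]->0 | ready=[4, 6] | order so far=[2, 3, 1]
  pop 4: no out-edges | ready=[6] | order so far=[2, 3, 1, 4]
  pop 6: indeg[0]->0 | ready=[0] | order so far=[2, 3, 1, 4, 6]
  pop 0: indeg[5]->0 | ready=[5] | order so far=[2, 3, 1, 4, 6, 0]
  pop 5: no out-edges | ready=[] | order so far=[2, 3, 1, 4, 6, 0, 5]
New canonical toposort: [2, 3, 1, 4, 6, 0, 5]
Compare positions:
  Node 0: index 5 -> 5 (same)
  Node 1: index 2 -> 2 (same)
  Node 2: index 0 -> 0 (same)
  Node 3: index 1 -> 1 (same)
  Node 4: index 3 -> 3 (same)
  Node 5: index 6 -> 6 (same)
  Node 6: index 4 -> 4 (same)
Nodes that changed position: none

Answer: none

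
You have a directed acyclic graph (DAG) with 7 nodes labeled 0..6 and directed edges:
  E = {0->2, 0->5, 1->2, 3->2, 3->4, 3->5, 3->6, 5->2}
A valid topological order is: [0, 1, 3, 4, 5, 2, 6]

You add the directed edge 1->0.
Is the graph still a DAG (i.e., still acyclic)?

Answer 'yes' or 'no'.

Given toposort: [0, 1, 3, 4, 5, 2, 6]
Position of 1: index 1; position of 0: index 0
New edge 1->0: backward (u after v in old order)
Backward edge: old toposort is now invalid. Check if this creates a cycle.
Does 0 already reach 1? Reachable from 0: [0, 2, 5]. NO -> still a DAG (reorder needed).
Still a DAG? yes

Answer: yes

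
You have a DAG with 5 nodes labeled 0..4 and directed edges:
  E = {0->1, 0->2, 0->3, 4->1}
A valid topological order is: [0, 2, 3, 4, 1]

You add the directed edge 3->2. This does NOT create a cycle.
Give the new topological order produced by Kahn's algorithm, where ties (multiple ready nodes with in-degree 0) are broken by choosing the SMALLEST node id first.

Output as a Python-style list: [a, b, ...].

Old toposort: [0, 2, 3, 4, 1]
Added edge: 3->2
Position of 3 (2) > position of 2 (1). Must reorder: 3 must now come before 2.
Run Kahn's algorithm (break ties by smallest node id):
  initial in-degrees: [0, 2, 2, 1, 0]
  ready (indeg=0): [0, 4]
  pop 0: indeg[1]->1; indeg[2]->1; indeg[3]->0 | ready=[3, 4] | order so far=[0]
  pop 3: indeg[2]->0 | ready=[2, 4] | order so far=[0, 3]
  pop 2: no out-edges | ready=[4] | order so far=[0, 3, 2]
  pop 4: indeg[1]->0 | ready=[1] | order so far=[0, 3, 2, 4]
  pop 1: no out-edges | ready=[] | order so far=[0, 3, 2, 4, 1]
  Result: [0, 3, 2, 4, 1]

Answer: [0, 3, 2, 4, 1]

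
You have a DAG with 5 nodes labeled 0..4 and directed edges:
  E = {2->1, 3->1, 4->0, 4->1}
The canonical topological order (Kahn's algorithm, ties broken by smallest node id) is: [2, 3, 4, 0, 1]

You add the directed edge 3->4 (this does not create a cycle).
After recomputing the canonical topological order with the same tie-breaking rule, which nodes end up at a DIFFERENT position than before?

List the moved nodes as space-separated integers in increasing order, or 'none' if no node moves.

Answer: none

Derivation:
Old toposort: [2, 3, 4, 0, 1]
Added edge 3->4
Recompute Kahn (smallest-id tiebreak):
  initial in-degrees: [1, 3, 0, 0, 1]
  ready (indeg=0): [2, 3]
  pop 2: indeg[1]->2 | ready=[3] | order so far=[2]
  pop 3: indeg[1]->1; indeg[4]->0 | ready=[4] | order so far=[2, 3]
  pop 4: indeg[0]->0; indeg[1]->0 | ready=[0, 1] | order so far=[2, 3, 4]
  pop 0: no out-edges | ready=[1] | order so far=[2, 3, 4, 0]
  pop 1: no out-edges | ready=[] | order so far=[2, 3, 4, 0, 1]
New canonical toposort: [2, 3, 4, 0, 1]
Compare positions:
  Node 0: index 3 -> 3 (same)
  Node 1: index 4 -> 4 (same)
  Node 2: index 0 -> 0 (same)
  Node 3: index 1 -> 1 (same)
  Node 4: index 2 -> 2 (same)
Nodes that changed position: none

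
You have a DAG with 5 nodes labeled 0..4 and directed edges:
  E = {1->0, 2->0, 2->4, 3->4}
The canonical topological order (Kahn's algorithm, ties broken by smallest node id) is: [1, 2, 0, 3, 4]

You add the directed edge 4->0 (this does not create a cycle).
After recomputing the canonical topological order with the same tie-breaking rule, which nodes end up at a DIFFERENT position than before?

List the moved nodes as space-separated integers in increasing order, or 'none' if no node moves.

Old toposort: [1, 2, 0, 3, 4]
Added edge 4->0
Recompute Kahn (smallest-id tiebreak):
  initial in-degrees: [3, 0, 0, 0, 2]
  ready (indeg=0): [1, 2, 3]
  pop 1: indeg[0]->2 | ready=[2, 3] | order so far=[1]
  pop 2: indeg[0]->1; indeg[4]->1 | ready=[3] | order so far=[1, 2]
  pop 3: indeg[4]->0 | ready=[4] | order so far=[1, 2, 3]
  pop 4: indeg[0]->0 | ready=[0] | order so far=[1, 2, 3, 4]
  pop 0: no out-edges | ready=[] | order so far=[1, 2, 3, 4, 0]
New canonical toposort: [1, 2, 3, 4, 0]
Compare positions:
  Node 0: index 2 -> 4 (moved)
  Node 1: index 0 -> 0 (same)
  Node 2: index 1 -> 1 (same)
  Node 3: index 3 -> 2 (moved)
  Node 4: index 4 -> 3 (moved)
Nodes that changed position: 0 3 4

Answer: 0 3 4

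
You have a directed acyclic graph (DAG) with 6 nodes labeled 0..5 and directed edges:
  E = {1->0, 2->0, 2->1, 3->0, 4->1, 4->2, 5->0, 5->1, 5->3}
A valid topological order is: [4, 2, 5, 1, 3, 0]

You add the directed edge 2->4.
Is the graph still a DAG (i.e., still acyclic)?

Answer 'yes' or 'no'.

Given toposort: [4, 2, 5, 1, 3, 0]
Position of 2: index 1; position of 4: index 0
New edge 2->4: backward (u after v in old order)
Backward edge: old toposort is now invalid. Check if this creates a cycle.
Does 4 already reach 2? Reachable from 4: [0, 1, 2, 4]. YES -> cycle!
Still a DAG? no

Answer: no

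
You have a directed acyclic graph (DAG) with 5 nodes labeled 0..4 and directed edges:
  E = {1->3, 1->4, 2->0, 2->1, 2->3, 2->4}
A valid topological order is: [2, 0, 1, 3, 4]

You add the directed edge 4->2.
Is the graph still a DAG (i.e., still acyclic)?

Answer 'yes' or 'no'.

Answer: no

Derivation:
Given toposort: [2, 0, 1, 3, 4]
Position of 4: index 4; position of 2: index 0
New edge 4->2: backward (u after v in old order)
Backward edge: old toposort is now invalid. Check if this creates a cycle.
Does 2 already reach 4? Reachable from 2: [0, 1, 2, 3, 4]. YES -> cycle!
Still a DAG? no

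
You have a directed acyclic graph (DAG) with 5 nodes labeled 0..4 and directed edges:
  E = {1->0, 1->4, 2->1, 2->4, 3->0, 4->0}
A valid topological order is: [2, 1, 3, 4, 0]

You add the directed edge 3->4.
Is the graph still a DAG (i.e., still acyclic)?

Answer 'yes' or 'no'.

Given toposort: [2, 1, 3, 4, 0]
Position of 3: index 2; position of 4: index 3
New edge 3->4: forward
Forward edge: respects the existing order. Still a DAG, same toposort still valid.
Still a DAG? yes

Answer: yes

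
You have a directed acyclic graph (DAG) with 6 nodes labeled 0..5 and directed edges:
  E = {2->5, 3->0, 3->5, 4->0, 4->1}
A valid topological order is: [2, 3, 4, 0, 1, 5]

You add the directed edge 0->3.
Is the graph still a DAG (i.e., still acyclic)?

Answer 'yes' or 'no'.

Answer: no

Derivation:
Given toposort: [2, 3, 4, 0, 1, 5]
Position of 0: index 3; position of 3: index 1
New edge 0->3: backward (u after v in old order)
Backward edge: old toposort is now invalid. Check if this creates a cycle.
Does 3 already reach 0? Reachable from 3: [0, 3, 5]. YES -> cycle!
Still a DAG? no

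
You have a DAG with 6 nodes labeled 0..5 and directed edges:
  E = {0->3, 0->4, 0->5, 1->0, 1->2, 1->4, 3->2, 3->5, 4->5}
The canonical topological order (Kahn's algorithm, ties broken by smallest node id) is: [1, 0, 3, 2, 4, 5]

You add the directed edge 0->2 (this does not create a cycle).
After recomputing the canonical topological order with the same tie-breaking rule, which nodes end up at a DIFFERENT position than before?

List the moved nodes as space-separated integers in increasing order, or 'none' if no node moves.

Old toposort: [1, 0, 3, 2, 4, 5]
Added edge 0->2
Recompute Kahn (smallest-id tiebreak):
  initial in-degrees: [1, 0, 3, 1, 2, 3]
  ready (indeg=0): [1]
  pop 1: indeg[0]->0; indeg[2]->2; indeg[4]->1 | ready=[0] | order so far=[1]
  pop 0: indeg[2]->1; indeg[3]->0; indeg[4]->0; indeg[5]->2 | ready=[3, 4] | order so far=[1, 0]
  pop 3: indeg[2]->0; indeg[5]->1 | ready=[2, 4] | order so far=[1, 0, 3]
  pop 2: no out-edges | ready=[4] | order so far=[1, 0, 3, 2]
  pop 4: indeg[5]->0 | ready=[5] | order so far=[1, 0, 3, 2, 4]
  pop 5: no out-edges | ready=[] | order so far=[1, 0, 3, 2, 4, 5]
New canonical toposort: [1, 0, 3, 2, 4, 5]
Compare positions:
  Node 0: index 1 -> 1 (same)
  Node 1: index 0 -> 0 (same)
  Node 2: index 3 -> 3 (same)
  Node 3: index 2 -> 2 (same)
  Node 4: index 4 -> 4 (same)
  Node 5: index 5 -> 5 (same)
Nodes that changed position: none

Answer: none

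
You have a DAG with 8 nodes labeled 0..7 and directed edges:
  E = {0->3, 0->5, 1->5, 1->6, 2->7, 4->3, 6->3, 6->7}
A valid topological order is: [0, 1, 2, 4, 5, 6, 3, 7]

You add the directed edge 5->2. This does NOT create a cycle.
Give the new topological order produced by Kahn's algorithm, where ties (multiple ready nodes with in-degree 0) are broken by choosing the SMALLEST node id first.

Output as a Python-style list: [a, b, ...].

Answer: [0, 1, 4, 5, 2, 6, 3, 7]

Derivation:
Old toposort: [0, 1, 2, 4, 5, 6, 3, 7]
Added edge: 5->2
Position of 5 (4) > position of 2 (2). Must reorder: 5 must now come before 2.
Run Kahn's algorithm (break ties by smallest node id):
  initial in-degrees: [0, 0, 1, 3, 0, 2, 1, 2]
  ready (indeg=0): [0, 1, 4]
  pop 0: indeg[3]->2; indeg[5]->1 | ready=[1, 4] | order so far=[0]
  pop 1: indeg[5]->0; indeg[6]->0 | ready=[4, 5, 6] | order so far=[0, 1]
  pop 4: indeg[3]->1 | ready=[5, 6] | order so far=[0, 1, 4]
  pop 5: indeg[2]->0 | ready=[2, 6] | order so far=[0, 1, 4, 5]
  pop 2: indeg[7]->1 | ready=[6] | order so far=[0, 1, 4, 5, 2]
  pop 6: indeg[3]->0; indeg[7]->0 | ready=[3, 7] | order so far=[0, 1, 4, 5, 2, 6]
  pop 3: no out-edges | ready=[7] | order so far=[0, 1, 4, 5, 2, 6, 3]
  pop 7: no out-edges | ready=[] | order so far=[0, 1, 4, 5, 2, 6, 3, 7]
  Result: [0, 1, 4, 5, 2, 6, 3, 7]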